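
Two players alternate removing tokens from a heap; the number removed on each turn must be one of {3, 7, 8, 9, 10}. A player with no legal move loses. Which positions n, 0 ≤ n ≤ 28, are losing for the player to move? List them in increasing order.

0, 1, 2, 6, 17, 18, 19, 23

n :  0  1  2  3  4  5  6  7  8  9 10 11 12 13 14 15 16 17 18 19 20 21 22 23 24 25 26 27 28
G :  0  0  0  1  1  1  0  2  2  1  3  3  2  2  4  3  3  0  0  0  1  1  1  0  2  2  1  3  3
P-positions are exactly the n with G(n) = 0.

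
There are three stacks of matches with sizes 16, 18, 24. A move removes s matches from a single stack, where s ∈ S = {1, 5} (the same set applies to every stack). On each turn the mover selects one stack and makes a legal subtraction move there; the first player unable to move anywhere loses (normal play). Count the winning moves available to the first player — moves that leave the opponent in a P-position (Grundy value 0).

0

All stacks use S = {1, 5}:
G(0) = 0
G(1) = mex{0} = 1
G(2) = mex{1} = 0
G(3) = mex{0} = 1
G(4) = mex{1} = 0
G(5) = mex{0,0} = 1
G(6) = mex{1,1} = 0
G(7) = mex{0,0} = 1
G(8) = mex{1,1} = 0
G(9) = mex{0,0} = 1
G(10) = mex{1,1} = 0
G(11) = mex{0,0} = 1
G(12) = mex{1,1} = 0
G(13) = mex{0,0} = 1
G(14) = mex{1,1} = 0
G(15) = mex{0,0} = 1
G(16) = mex{1,1} = 0
G(17) = mex{0,0} = 1
G(18) = mex{1,1} = 0
G(19) = mex{0,0} = 1
G(20) = mex{1,1} = 0
G(21) = mex{0,0} = 1
G(22) = mex{1,1} = 0
G(23) = mex{0,0} = 1
G(24) = mex{1,1} = 0
Stack A: G(16) = 0.
Stack B: G(18) = 0.
Stack C: G(24) = 0.
Combined Grundy value = 0 ⊕ 0 ⊕ 0 = 0.
A winning move leaves total XOR = 0, i.e. changes one component's Grundy value g to g ⊕ X where X is the current total.
Stack A: target g' = 0⊕0 = 0, but every legal move changes the Grundy value (mex property), so 0 moves.
Stack B: target g' = 0⊕0 = 0, but every legal move changes the Grundy value (mex property), so 0 moves.
Stack C: target g' = 0⊕0 = 0, but every legal move changes the Grundy value (mex property), so 0 moves.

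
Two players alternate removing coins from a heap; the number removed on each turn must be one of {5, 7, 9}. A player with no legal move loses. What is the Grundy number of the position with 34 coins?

1

n :  0  1  2  3  4  5  6  7  8  9 10 11 12 13 14 15 16 17 18 19 20 21 22 23 24 25 26 27 28 29 30 31 32 33 34
G :  0  0  0  0  0  1  1  1  1  1  2  2  2  2  0  0  0  0  0  1  1  1  1  1  2  2  2  2  0  0  0  0  0  1  1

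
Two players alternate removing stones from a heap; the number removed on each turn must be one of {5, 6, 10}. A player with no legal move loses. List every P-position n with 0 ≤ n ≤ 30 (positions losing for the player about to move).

G(0) = 0
G(1) = mex{} = 0
G(2) = mex{} = 0
G(3) = mex{} = 0
G(4) = mex{} = 0
G(5) = mex{0} = 1
G(6) = mex{0,0} = 1
G(7) = mex{0,0} = 1
G(8) = mex{0,0} = 1
G(9) = mex{0,0} = 1
G(10) = mex{1,0,0} = 2
G(11) = mex{1,1,0} = 2
G(12) = mex{1,1,0} = 2
G(13) = mex{1,1,0} = 2
G(14) = mex{1,1,0} = 2
G(15) = mex{2,1,1} = 0
G(16) = mex{2,2,1} = 0
G(17) = mex{2,2,1} = 0
G(18) = mex{2,2,1} = 0
G(19) = mex{2,2,1} = 0
G(20) = mex{0,2,2} = 1
G(21) = mex{0,0,2} = 1
G(22) = mex{0,0,2} = 1
G(23) = mex{0,0,2} = 1
G(24) = mex{0,0,2} = 1
G(25) = mex{1,0,0} = 2
G(26) = mex{1,1,0} = 2
G(27) = mex{1,1,0} = 2
G(28) = mex{1,1,0} = 2
G(29) = mex{1,1,0} = 2
G(30) = mex{2,1,1} = 0
P-positions are exactly the n with G(n) = 0.

0, 1, 2, 3, 4, 15, 16, 17, 18, 19, 30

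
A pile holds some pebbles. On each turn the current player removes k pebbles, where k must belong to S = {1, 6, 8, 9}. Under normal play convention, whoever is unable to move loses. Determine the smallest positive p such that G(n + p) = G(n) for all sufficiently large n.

17

G(0) = 0
G(1) = mex{0} = 1
G(2) = mex{1} = 0
G(3) = mex{0} = 1
G(4) = mex{1} = 0
G(5) = mex{0} = 1
G(6) = mex{1,0} = 2
G(7) = mex{2,1} = 0
G(8) = mex{0,0,0} = 1
G(9) = mex{1,1,1,0} = 2
G(10) = mex{2,0,0,1} = 3
G(11) = mex{3,1,1,0} = 2
G(12) = mex{2,2,0,1} = 3
G(13) = mex{3,0,1,0} = 2
G(14) = mex{2,1,2,1} = 0
G(15) = mex{0,2,0,2} = 1
G(16) = mex{1,3,1,0} = 2
G(17) = mex{2,2,2,1} = 0
G(18) = mex{0,3,3,2} = 1
G(19) = mex{1,2,2,3} = 0
G(20) = mex{0,0,3,2} = 1
G(21) = mex{1,1,2,3} = 0
G(22) = mex{0,2,0,2} = 1
G(23) = mex{1,0,1,0} = 2
G(24) = mex{2,1,2,1} = 0
G(25) = mex{0,0,0,2} = 1
G(26) = mex{1,1,1,0} = 2
G(27) = mex{2,0,0,1} = 3
G(28) = mex{3,1,1,0} = 2
G(29) = mex{2,2,0,1} = 3
G(30) = mex{3,0,1,0} = 2
G(31) = mex{2,1,2,1} = 0
G(32) = mex{0,2,0,2} = 1
G(33) = mex{1,3,1,0} = 2
G(34) = mex{2,2,2,1} = 0
G(35) = mex{0,3,3,2} = 1
G(n+17) = G(n) holds for n = 0,…,8 (a full window of length max(S) = 9), so the sequence is purely periodic with period 17.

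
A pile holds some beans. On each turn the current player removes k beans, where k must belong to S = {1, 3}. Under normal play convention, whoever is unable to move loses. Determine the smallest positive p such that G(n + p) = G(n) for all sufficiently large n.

G(0) = 0
G(1) = mex{0} = 1
G(2) = mex{1} = 0
G(3) = mex{0,0} = 1
G(4) = mex{1,1} = 0
G(5) = mex{0,0} = 1
G(6) = mex{1,1} = 0
G(7) = mex{0,0} = 1
G(8) = mex{1,1} = 0
G(9) = mex{0,0} = 1
G(10) = mex{1,1} = 0
G(11) = mex{0,0} = 1
G(12) = mex{1,1} = 0
G(13) = mex{0,0} = 1
G(14) = mex{1,1} = 0
G(n+2) = G(n) holds for n = 0,…,2 (a full window of length max(S) = 3), so the sequence is purely periodic with period 2.

2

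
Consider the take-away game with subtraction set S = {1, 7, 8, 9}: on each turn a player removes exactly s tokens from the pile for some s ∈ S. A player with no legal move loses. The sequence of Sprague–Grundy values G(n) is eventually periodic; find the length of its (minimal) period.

16

G(0) = 0
G(1) = mex{0} = 1
G(2) = mex{1} = 0
G(3) = mex{0} = 1
G(4) = mex{1} = 0
G(5) = mex{0} = 1
G(6) = mex{1} = 0
G(7) = mex{0,0} = 1
G(8) = mex{1,1,0} = 2
G(9) = mex{2,0,1,0} = 3
G(10) = mex{3,1,0,1} = 2
G(11) = mex{2,0,1,0} = 3
G(12) = mex{3,1,0,1} = 2
G(13) = mex{2,0,1,0} = 3
G(14) = mex{3,1,0,1} = 2
G(15) = mex{2,2,1,0} = 3
G(16) = mex{3,3,2,1} = 0
G(17) = mex{0,2,3,2} = 1
G(18) = mex{1,3,2,3} = 0
G(19) = mex{0,2,3,2} = 1
G(20) = mex{1,3,2,3} = 0
G(21) = mex{0,2,3,2} = 1
G(22) = mex{1,3,2,3} = 0
G(23) = mex{0,0,3,2} = 1
G(24) = mex{1,1,0,3} = 2
G(25) = mex{2,0,1,0} = 3
G(26) = mex{3,1,0,1} = 2
G(27) = mex{2,0,1,0} = 3
G(28) = mex{3,1,0,1} = 2
G(29) = mex{2,0,1,0} = 3
G(30) = mex{3,1,0,1} = 2
G(31) = mex{2,2,1,0} = 3
G(32) = mex{3,3,2,1} = 0
G(33) = mex{0,2,3,2} = 1
G(n+16) = G(n) holds for n = 0,…,8 (a full window of length max(S) = 9), so the sequence is purely periodic with period 16.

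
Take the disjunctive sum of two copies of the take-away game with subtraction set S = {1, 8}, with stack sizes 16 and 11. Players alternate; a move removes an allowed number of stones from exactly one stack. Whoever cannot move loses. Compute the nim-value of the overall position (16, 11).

All stacks use S = {1, 8}:
n :  0  1  2  3  4  5  6  7  8  9 10 11 12 13 14 15 16
G :  0  1  0  1  0  1  0  1  2  0  1  0  1  0  1  0  1
Stack A: G(16) = 1.
Stack B: G(11) = 0.
Combined Grundy value = 1 ⊕ 0 = 1.

1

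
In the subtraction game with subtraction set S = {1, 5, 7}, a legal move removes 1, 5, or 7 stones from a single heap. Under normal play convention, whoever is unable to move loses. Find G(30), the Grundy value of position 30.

0

n :  0  1  2  3  4  5  6  7  8  9 10 11 12 13 14 15 16 17 18 19 20 21 22 23 24 25 26 27 28 29 30
G :  0  1  0  1  0  1  0  1  0  1  0  1  0  1  0  1  0  1  0  1  0  1  0  1  0  1  0  1  0  1  0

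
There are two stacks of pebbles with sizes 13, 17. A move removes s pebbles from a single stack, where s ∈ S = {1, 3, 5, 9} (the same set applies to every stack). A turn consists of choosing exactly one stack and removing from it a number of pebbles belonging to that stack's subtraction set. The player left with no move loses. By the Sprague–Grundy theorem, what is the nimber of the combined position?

All stacks use S = {1, 3, 5, 9}:
G(0) = 0
G(1) = mex{0} = 1
G(2) = mex{1} = 0
G(3) = mex{0,0} = 1
G(4) = mex{1,1} = 0
G(5) = mex{0,0,0} = 1
G(6) = mex{1,1,1} = 0
G(7) = mex{0,0,0} = 1
G(8) = mex{1,1,1} = 0
G(9) = mex{0,0,0,0} = 1
G(10) = mex{1,1,1,1} = 0
G(11) = mex{0,0,0,0} = 1
G(12) = mex{1,1,1,1} = 0
G(13) = mex{0,0,0,0} = 1
G(14) = mex{1,1,1,1} = 0
G(15) = mex{0,0,0,0} = 1
G(16) = mex{1,1,1,1} = 0
G(17) = mex{0,0,0,0} = 1
Stack A: G(13) = 1.
Stack B: G(17) = 1.
Combined Grundy value = 1 ⊕ 1 = 0.

0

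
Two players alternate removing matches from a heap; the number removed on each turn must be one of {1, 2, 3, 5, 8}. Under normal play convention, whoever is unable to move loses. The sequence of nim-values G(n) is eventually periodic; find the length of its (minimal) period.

10

G(0) = 0
G(1) = mex{0} = 1
G(2) = mex{1,0} = 2
G(3) = mex{2,1,0} = 3
G(4) = mex{3,2,1} = 0
G(5) = mex{0,3,2,0} = 1
G(6) = mex{1,0,3,1} = 2
G(7) = mex{2,1,0,2} = 3
G(8) = mex{3,2,1,3,0} = 4
G(9) = mex{4,3,2,0,1} = 5
G(10) = mex{5,4,3,1,2} = 0
G(11) = mex{0,5,4,2,3} = 1
G(12) = mex{1,0,5,3,0} = 2
G(13) = mex{2,1,0,4,1} = 3
G(14) = mex{3,2,1,5,2} = 0
G(15) = mex{0,3,2,0,3} = 1
G(16) = mex{1,0,3,1,4} = 2
G(17) = mex{2,1,0,2,5} = 3
G(18) = mex{3,2,1,3,0} = 4
G(19) = mex{4,3,2,0,1} = 5
G(20) = mex{5,4,3,1,2} = 0
G(21) = mex{0,5,4,2,3} = 1
G(n+10) = G(n) holds for n = 0,…,7 (a full window of length max(S) = 8), so the sequence is purely periodic with period 10.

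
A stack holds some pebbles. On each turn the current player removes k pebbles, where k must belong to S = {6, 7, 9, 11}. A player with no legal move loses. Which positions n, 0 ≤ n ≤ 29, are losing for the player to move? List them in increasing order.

G(0) = 0
G(1) = mex{} = 0
G(2) = mex{} = 0
G(3) = mex{} = 0
G(4) = mex{} = 0
G(5) = mex{} = 0
G(6) = mex{0} = 1
G(7) = mex{0,0} = 1
G(8) = mex{0,0} = 1
G(9) = mex{0,0,0} = 1
G(10) = mex{0,0,0} = 1
G(11) = mex{0,0,0,0} = 1
G(12) = mex{1,0,0,0} = 2
G(13) = mex{1,1,0,0} = 2
G(14) = mex{1,1,0,0} = 2
G(15) = mex{1,1,1,0} = 2
G(16) = mex{1,1,1,0} = 2
G(17) = mex{1,1,1,1} = 0
G(18) = mex{2,1,1,1} = 0
G(19) = mex{2,2,1,1} = 0
G(20) = mex{2,2,1,1} = 0
G(21) = mex{2,2,2,1} = 0
G(22) = mex{2,2,2,1} = 0
G(23) = mex{0,2,2,2} = 1
G(24) = mex{0,0,2,2} = 1
G(25) = mex{0,0,2,2} = 1
G(26) = mex{0,0,0,2} = 1
G(27) = mex{0,0,0,2} = 1
G(28) = mex{0,0,0,0} = 1
G(29) = mex{1,0,0,0} = 2
P-positions are exactly the n with G(n) = 0.

0, 1, 2, 3, 4, 5, 17, 18, 19, 20, 21, 22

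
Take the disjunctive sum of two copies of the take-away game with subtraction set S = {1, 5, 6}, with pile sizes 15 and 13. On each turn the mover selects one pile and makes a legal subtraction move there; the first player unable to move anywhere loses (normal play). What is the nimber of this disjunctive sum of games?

All piles use S = {1, 5, 6}:
n :  0  1  2  3  4  5  6  7  8  9 10 11 12 13 14 15
G :  0  1  0  1  0  1  2  3  2  3  2  0  1  0  1  0
Pile A: G(15) = 0.
Pile B: G(13) = 0.
Combined Grundy value = 0 ⊕ 0 = 0.

0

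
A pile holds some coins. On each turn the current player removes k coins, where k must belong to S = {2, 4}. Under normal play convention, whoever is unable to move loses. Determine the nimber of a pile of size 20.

n :  0  1  2  3  4  5  6  7  8  9 10 11 12 13 14 15 16 17 18 19 20
G :  0  0  1  1  2  2  0  0  1  1  2  2  0  0  1  1  2  2  0  0  1

1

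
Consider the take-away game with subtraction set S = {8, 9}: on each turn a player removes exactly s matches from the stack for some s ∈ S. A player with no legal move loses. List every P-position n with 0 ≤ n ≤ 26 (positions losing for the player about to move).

n :  0  1  2  3  4  5  6  7  8  9 10 11 12 13 14 15 16 17 18 19 20 21 22 23 24 25 26
G :  0  0  0  0  0  0  0  0  1  1  1  1  1  1  1  1  2  0  0  0  0  0  0  0  0  1  1
P-positions are exactly the n with G(n) = 0.

0, 1, 2, 3, 4, 5, 6, 7, 17, 18, 19, 20, 21, 22, 23, 24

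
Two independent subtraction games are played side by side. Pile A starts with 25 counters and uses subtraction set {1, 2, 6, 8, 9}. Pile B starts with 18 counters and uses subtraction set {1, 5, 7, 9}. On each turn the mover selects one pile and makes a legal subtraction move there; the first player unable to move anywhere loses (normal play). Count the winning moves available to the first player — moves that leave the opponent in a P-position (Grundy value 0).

Pile A, S = {1, 2, 6, 8, 9}:
n :  0  1  2  3  4  5  6  7  8  9 10 11 12 13 14 15 16 17 18 19 20 21 22 23 24 25
G :  0  1  2  0  1  2  3  0  1  2  0  1  2  3  0  1  2  0  1  2  3  0  1  2  0  1
G_A(25) = 1.
Pile B, S = {1, 5, 7, 9}:
G(0) = 0
G(1) = mex{0} = 1
G(2) = mex{1} = 0
G(3) = mex{0} = 1
G(4) = mex{1} = 0
G(5) = mex{0,0} = 1
G(6) = mex{1,1} = 0
G(7) = mex{0,0,0} = 1
G(8) = mex{1,1,1} = 0
G(9) = mex{0,0,0,0} = 1
G(10) = mex{1,1,1,1} = 0
G(11) = mex{0,0,0,0} = 1
G(12) = mex{1,1,1,1} = 0
G(13) = mex{0,0,0,0} = 1
G(14) = mex{1,1,1,1} = 0
G(15) = mex{0,0,0,0} = 1
G(16) = mex{1,1,1,1} = 0
G(17) = mex{0,0,0,0} = 1
G(18) = mex{1,1,1,1} = 0
G_B(18) = 0.
Combined Grundy value = 1 ⊕ 0 = 1.
A winning move leaves total XOR = 0, i.e. changes one component's Grundy value g to g ⊕ X where X is the current total.
Pile A: need g' = 1⊕1 = 0. Options: 25−1→G=0, 25−2→G=2, 25−6→G=2, 25−8→G=0, 25−9→G=2. Hits: 2.
Pile B: need g' = 0⊕1 = 1. Options: 18−1→G=1, 18−5→G=1, 18−7→G=1, 18−9→G=1. Hits: 4.

6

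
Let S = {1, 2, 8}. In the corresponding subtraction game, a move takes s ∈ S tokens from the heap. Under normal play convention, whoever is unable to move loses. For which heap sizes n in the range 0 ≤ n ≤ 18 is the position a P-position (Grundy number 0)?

0, 3, 6, 9, 12, 15, 18

G(0) = 0
G(1) = mex{0} = 1
G(2) = mex{1,0} = 2
G(3) = mex{2,1} = 0
G(4) = mex{0,2} = 1
G(5) = mex{1,0} = 2
G(6) = mex{2,1} = 0
G(7) = mex{0,2} = 1
G(8) = mex{1,0,0} = 2
G(9) = mex{2,1,1} = 0
G(10) = mex{0,2,2} = 1
G(11) = mex{1,0,0} = 2
G(12) = mex{2,1,1} = 0
G(13) = mex{0,2,2} = 1
G(14) = mex{1,0,0} = 2
G(15) = mex{2,1,1} = 0
G(16) = mex{0,2,2} = 1
G(17) = mex{1,0,0} = 2
G(18) = mex{2,1,1} = 0
P-positions are exactly the n with G(n) = 0.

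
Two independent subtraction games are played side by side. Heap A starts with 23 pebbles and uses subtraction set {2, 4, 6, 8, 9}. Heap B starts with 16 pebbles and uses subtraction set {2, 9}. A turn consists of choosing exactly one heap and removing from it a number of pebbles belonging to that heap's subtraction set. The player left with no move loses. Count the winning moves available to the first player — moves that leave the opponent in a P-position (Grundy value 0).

Heap A, S = {2, 4, 6, 8, 9}:
G(0) = 0
G(1) = mex{} = 0
G(2) = mex{0} = 1
G(3) = mex{0} = 1
G(4) = mex{1,0} = 2
G(5) = mex{1,0} = 2
G(6) = mex{2,1,0} = 3
G(7) = mex{2,1,0} = 3
G(8) = mex{3,2,1,0} = 4
G(9) = mex{3,2,1,0,0} = 4
G(10) = mex{4,3,2,1,0} = 5
G(11) = mex{4,3,2,1,1} = 0
G(12) = mex{5,4,3,2,1} = 0
G(13) = mex{0,4,3,2,2} = 1
G(14) = mex{0,5,4,3,2} = 1
G(15) = mex{1,0,4,3,3} = 2
G(16) = mex{1,0,5,4,3} = 2
G(17) = mex{2,1,0,4,4} = 3
G(18) = mex{2,1,0,5,4} = 3
G(19) = mex{3,2,1,0,5} = 4
G(20) = mex{3,2,1,0,0} = 4
G(21) = mex{4,3,2,1,0} = 5
G(22) = mex{4,3,2,1,1} = 0
G(23) = mex{5,4,3,2,1} = 0
G_A(23) = 0.
Heap B, S = {2, 9}:
n :  0  1  2  3  4  5  6  7  8  9 10 11 12 13 14 15 16
G :  0  0  1  1  0  0  1  1  0  2  1  0  0  1  1  0  0
G_B(16) = 0.
Combined Grundy value = 0 ⊕ 0 = 0.
A winning move leaves total XOR = 0, i.e. changes one component's Grundy value g to g ⊕ X where X is the current total.
Heap A: target g' = 0⊕0 = 0, but every legal move changes the Grundy value (mex property), so 0 moves.
Heap B: target g' = 0⊕0 = 0, but every legal move changes the Grundy value (mex property), so 0 moves.

0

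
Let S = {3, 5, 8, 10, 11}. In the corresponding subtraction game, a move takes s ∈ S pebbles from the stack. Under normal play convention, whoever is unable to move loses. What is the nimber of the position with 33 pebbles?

1

n :  0  1  2  3  4  5  6  7  8  9 10 11 12 13 14 15 16 17 18 19 20 21 22 23 24 25 26 27 28 29 30 31 32 33
G :  0  0  0  1  1  1  2  2  2  3  3  3  4  4  0  0  0  1  1  1  2  2  2  3  3  3  4  4  0  0  0  1  1  1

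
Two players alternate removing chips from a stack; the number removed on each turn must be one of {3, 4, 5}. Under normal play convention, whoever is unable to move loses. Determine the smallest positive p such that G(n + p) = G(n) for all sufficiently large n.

8

G(0) = 0
G(1) = mex{} = 0
G(2) = mex{} = 0
G(3) = mex{0} = 1
G(4) = mex{0,0} = 1
G(5) = mex{0,0,0} = 1
G(6) = mex{1,0,0} = 2
G(7) = mex{1,1,0} = 2
G(8) = mex{1,1,1} = 0
G(9) = mex{2,1,1} = 0
G(10) = mex{2,2,1} = 0
G(11) = mex{0,2,2} = 1
G(12) = mex{0,0,2} = 1
G(13) = mex{0,0,0} = 1
G(14) = mex{1,0,0} = 2
G(15) = mex{1,1,0} = 2
G(16) = mex{1,1,1} = 0
G(17) = mex{2,1,1} = 0
G(n+8) = G(n) holds for n = 0,…,4 (a full window of length max(S) = 5), so the sequence is purely periodic with period 8.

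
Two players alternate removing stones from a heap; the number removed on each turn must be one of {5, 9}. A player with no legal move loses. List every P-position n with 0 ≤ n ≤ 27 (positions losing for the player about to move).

n :  0  1  2  3  4  5  6  7  8  9 10 11 12 13 14 15 16 17 18 19 20 21 22 23 24 25 26 27
G :  0  0  0  0  0  1  1  1  1  1  2  2  2  2  0  0  0  0  0  1  1  1  1  1  2  2  2  2
P-positions are exactly the n with G(n) = 0.

0, 1, 2, 3, 4, 14, 15, 16, 17, 18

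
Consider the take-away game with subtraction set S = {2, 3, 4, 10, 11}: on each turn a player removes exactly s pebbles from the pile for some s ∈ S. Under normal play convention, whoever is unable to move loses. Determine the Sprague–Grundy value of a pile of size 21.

1

G(0) = 0
G(1) = mex{} = 0
G(2) = mex{0} = 1
G(3) = mex{0,0} = 1
G(4) = mex{1,0,0} = 2
G(5) = mex{1,1,0} = 2
G(6) = mex{2,1,1} = 0
G(7) = mex{2,2,1} = 0
G(8) = mex{0,2,2} = 1
G(9) = mex{0,0,2} = 1
G(10) = mex{1,0,0,0} = 2
G(11) = mex{1,1,0,0,0} = 2
G(12) = mex{2,1,1,1,0} = 3
G(13) = mex{2,2,1,1,1} = 0
G(14) = mex{3,2,2,2,1} = 0
G(15) = mex{0,3,2,2,2} = 1
G(16) = mex{0,0,3,0,2} = 1
G(17) = mex{1,0,0,0,0} = 2
G(18) = mex{1,1,0,1,0} = 2
G(19) = mex{2,1,1,1,1} = 0
G(20) = mex{2,2,1,2,1} = 0
G(21) = mex{0,2,2,2,2} = 1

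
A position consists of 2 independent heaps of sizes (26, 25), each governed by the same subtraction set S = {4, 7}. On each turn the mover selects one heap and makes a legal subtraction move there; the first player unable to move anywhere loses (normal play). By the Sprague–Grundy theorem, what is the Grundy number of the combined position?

1

All heaps use S = {4, 7}:
n :  0  1  2  3  4  5  6  7  8  9 10 11 12 13 14 15 16 17 18 19 20 21 22 23 24 25 26
G :  0  0  0  0  1  1  1  1  2  2  2  0  0  0  0  1  1  1  1  2  2  2  0  0  0  0  1
Heap A: G(26) = 1.
Heap B: G(25) = 0.
Combined Grundy value = 1 ⊕ 0 = 1.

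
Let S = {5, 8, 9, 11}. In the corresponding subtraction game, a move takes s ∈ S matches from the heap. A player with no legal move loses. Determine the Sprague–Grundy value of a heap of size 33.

0

n :  0  1  2  3  4  5  6  7  8  9 10 11 12 13 14 15 16 17 18 19 20 21 22 23 24 25 26 27 28 29 30 31 32 33
G :  0  0  0  0  0  1  1  1  1  1  2  2  2  2  2  3  0  0  0  0  0  1  1  1  1  1  2  2  2  2  2  3  0  0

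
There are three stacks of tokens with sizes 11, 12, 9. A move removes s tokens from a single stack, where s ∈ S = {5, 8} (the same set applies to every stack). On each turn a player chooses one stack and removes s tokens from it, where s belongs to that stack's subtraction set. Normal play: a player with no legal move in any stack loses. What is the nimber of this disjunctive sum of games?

1

All stacks use S = {5, 8}:
G(0) = 0
G(1) = mex{} = 0
G(2) = mex{} = 0
G(3) = mex{} = 0
G(4) = mex{} = 0
G(5) = mex{0} = 1
G(6) = mex{0} = 1
G(7) = mex{0} = 1
G(8) = mex{0,0} = 1
G(9) = mex{0,0} = 1
G(10) = mex{1,0} = 2
G(11) = mex{1,0} = 2
G(12) = mex{1,0} = 2
Stack A: G(11) = 2.
Stack B: G(12) = 2.
Stack C: G(9) = 1.
Combined Grundy value = 2 ⊕ 2 ⊕ 1 = 1.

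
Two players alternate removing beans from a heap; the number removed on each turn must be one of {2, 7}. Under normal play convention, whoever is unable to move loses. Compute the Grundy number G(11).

G(0) = 0
G(1) = mex{} = 0
G(2) = mex{0} = 1
G(3) = mex{0} = 1
G(4) = mex{1} = 0
G(5) = mex{1} = 0
G(6) = mex{0} = 1
G(7) = mex{0,0} = 1
G(8) = mex{1,0} = 2
G(9) = mex{1,1} = 0
G(10) = mex{2,1} = 0
G(11) = mex{0,0} = 1

1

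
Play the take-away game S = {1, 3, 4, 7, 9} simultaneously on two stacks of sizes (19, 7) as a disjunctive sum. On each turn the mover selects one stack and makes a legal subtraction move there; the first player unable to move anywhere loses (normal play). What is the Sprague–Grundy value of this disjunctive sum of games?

2

All stacks use S = {1, 3, 4, 7, 9}:
n :  0  1  2  3  4  5  6  7  8  9 10 11 12 13 14 15 16 17 18 19
G :  0  1  0  1  2  3  2  3  0  1  0  1  2  3  2  3  0  1  0  1
Stack A: G(19) = 1.
Stack B: G(7) = 3.
Combined Grundy value = 1 ⊕ 3 = 2.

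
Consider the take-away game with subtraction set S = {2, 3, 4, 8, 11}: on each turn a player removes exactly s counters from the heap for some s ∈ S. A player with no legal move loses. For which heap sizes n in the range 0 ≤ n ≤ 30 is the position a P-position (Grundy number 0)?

0, 1, 6, 7, 13, 19, 20, 25, 26

n :  0  1  2  3  4  5  6  7  8  9 10 11 12 13 14 15 16 17 18 19 20 21 22 23 24 25 26 27 28 29 30
G :  0  0  1  1  2  2  0  0  1  1  2  2  3  0  4  1  5  2  3  0  0  1  1  2  2  0  0  1  1  2  2
P-positions are exactly the n with G(n) = 0.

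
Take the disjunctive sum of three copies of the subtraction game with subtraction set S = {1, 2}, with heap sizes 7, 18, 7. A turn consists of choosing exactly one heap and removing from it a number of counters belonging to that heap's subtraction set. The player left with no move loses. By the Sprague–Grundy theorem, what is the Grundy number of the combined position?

0

All heaps use S = {1, 2}:
n :  0  1  2  3  4  5  6  7  8  9 10 11 12 13 14 15 16 17 18
G :  0  1  2  0  1  2  0  1  2  0  1  2  0  1  2  0  1  2  0
Heap A: G(7) = 1.
Heap B: G(18) = 0.
Heap C: G(7) = 1.
Combined Grundy value = 1 ⊕ 0 ⊕ 1 = 0.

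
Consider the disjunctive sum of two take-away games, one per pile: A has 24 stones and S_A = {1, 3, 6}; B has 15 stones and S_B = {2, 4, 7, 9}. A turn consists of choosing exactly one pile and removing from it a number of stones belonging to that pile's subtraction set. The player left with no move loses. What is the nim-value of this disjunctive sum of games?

0

Pile A, S = {1, 3, 6}:
n :  0  1  2  3  4  5  6  7  8  9 10 11 12 13 14 15 16 17 18 19 20 21 22 23 24
G :  0  1  0  1  0  1  2  3  2  0  1  0  1  0  1  2  3  2  0  1  0  1  0  1  2
G_A(24) = 2.
Pile B, S = {2, 4, 7, 9}:
n :  0  1  2  3  4  5  6  7  8  9 10 11 12 13 14 15
G :  0  0  1  1  2  2  0  3  1  4  2  0  0  1  1  2
G_B(15) = 2.
Combined Grundy value = 2 ⊕ 2 = 0.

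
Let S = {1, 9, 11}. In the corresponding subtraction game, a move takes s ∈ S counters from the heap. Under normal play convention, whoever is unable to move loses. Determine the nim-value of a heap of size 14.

0

n :  0  1  2  3  4  5  6  7  8  9 10 11 12 13 14
G :  0  1  0  1  0  1  0  1  0  1  0  1  0  1  0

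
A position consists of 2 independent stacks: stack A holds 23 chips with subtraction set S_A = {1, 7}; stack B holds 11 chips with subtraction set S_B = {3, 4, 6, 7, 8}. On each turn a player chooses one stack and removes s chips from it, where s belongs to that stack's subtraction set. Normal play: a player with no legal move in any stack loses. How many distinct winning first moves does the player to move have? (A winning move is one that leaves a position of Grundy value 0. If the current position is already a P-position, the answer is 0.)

Stack A, S = {1, 7}:
G(0) = 0
G(1) = mex{0} = 1
G(2) = mex{1} = 0
G(3) = mex{0} = 1
G(4) = mex{1} = 0
G(5) = mex{0} = 1
G(6) = mex{1} = 0
G(7) = mex{0,0} = 1
G(8) = mex{1,1} = 0
G(9) = mex{0,0} = 1
G(10) = mex{1,1} = 0
G(11) = mex{0,0} = 1
G(12) = mex{1,1} = 0
G(13) = mex{0,0} = 1
G(14) = mex{1,1} = 0
G(15) = mex{0,0} = 1
G(16) = mex{1,1} = 0
G(17) = mex{0,0} = 1
G(18) = mex{1,1} = 0
G(19) = mex{0,0} = 1
G(20) = mex{1,1} = 0
G(21) = mex{0,0} = 1
G(22) = mex{1,1} = 0
G(23) = mex{0,0} = 1
G_A(23) = 1.
Stack B, S = {3, 4, 6, 7, 8}:
G(0) = 0
G(1) = mex{} = 0
G(2) = mex{} = 0
G(3) = mex{0} = 1
G(4) = mex{0,0} = 1
G(5) = mex{0,0} = 1
G(6) = mex{1,0,0} = 2
G(7) = mex{1,1,0,0} = 2
G(8) = mex{1,1,0,0,0} = 2
G(9) = mex{2,1,1,0,0} = 3
G(10) = mex{2,2,1,1,0} = 3
G(11) = mex{2,2,1,1,1} = 0
G_B(11) = 0.
Combined Grundy value = 1 ⊕ 0 = 1.
A winning move leaves total XOR = 0, i.e. changes one component's Grundy value g to g ⊕ X where X is the current total.
Stack A: need g' = 1⊕1 = 0. Options: 23−1→G=0, 23−7→G=0. Hits: 2.
Stack B: need g' = 0⊕1 = 1. Options: 11−3→G=2, 11−4→G=2, 11−6→G=1, 11−7→G=1, 11−8→G=1. Hits: 3.

5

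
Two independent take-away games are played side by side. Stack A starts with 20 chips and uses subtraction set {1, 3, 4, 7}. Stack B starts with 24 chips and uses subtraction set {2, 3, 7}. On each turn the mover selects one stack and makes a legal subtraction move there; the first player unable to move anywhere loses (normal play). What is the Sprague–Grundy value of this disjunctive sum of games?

0

Stack A, S = {1, 3, 4, 7}:
n :  0  1  2  3  4  5  6  7  8  9 10 11 12 13 14 15 16 17 18 19 20
G :  0  1  0  1  2  3  2  3  0  1  0  1  2  3  2  3  0  1  0  1  2
G_A(20) = 2.
Stack B, S = {2, 3, 7}:
n :  0  1  2  3  4  5  6  7  8  9 10 11 12 13 14 15 16 17 18 19 20 21 22 23 24
G :  0  0  1  1  2  0  0  1  1  2  0  0  1  1  2  0  0  1  1  2  0  0  1  1  2
G_B(24) = 2.
Combined Grundy value = 2 ⊕ 2 = 0.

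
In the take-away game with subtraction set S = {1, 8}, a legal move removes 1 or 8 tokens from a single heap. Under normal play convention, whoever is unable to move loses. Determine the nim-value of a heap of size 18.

G(0) = 0
G(1) = mex{0} = 1
G(2) = mex{1} = 0
G(3) = mex{0} = 1
G(4) = mex{1} = 0
G(5) = mex{0} = 1
G(6) = mex{1} = 0
G(7) = mex{0} = 1
G(8) = mex{1,0} = 2
G(9) = mex{2,1} = 0
G(10) = mex{0,0} = 1
G(11) = mex{1,1} = 0
G(12) = mex{0,0} = 1
G(13) = mex{1,1} = 0
G(14) = mex{0,0} = 1
G(15) = mex{1,1} = 0
G(16) = mex{0,2} = 1
G(17) = mex{1,0} = 2
G(18) = mex{2,1} = 0

0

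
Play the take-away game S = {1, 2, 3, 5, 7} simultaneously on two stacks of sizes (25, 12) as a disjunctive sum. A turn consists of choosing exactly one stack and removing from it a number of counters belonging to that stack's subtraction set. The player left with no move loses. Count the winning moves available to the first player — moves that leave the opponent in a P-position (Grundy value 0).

All stacks use S = {1, 2, 3, 5, 7}:
G(0) = 0
G(1) = mex{0} = 1
G(2) = mex{1,0} = 2
G(3) = mex{2,1,0} = 3
G(4) = mex{3,2,1} = 0
G(5) = mex{0,3,2,0} = 1
G(6) = mex{1,0,3,1} = 2
G(7) = mex{2,1,0,2,0} = 3
G(8) = mex{3,2,1,3,1} = 0
G(9) = mex{0,3,2,0,2} = 1
G(10) = mex{1,0,3,1,3} = 2
G(11) = mex{2,1,0,2,0} = 3
G(12) = mex{3,2,1,3,1} = 0
G(13) = mex{0,3,2,0,2} = 1
G(14) = mex{1,0,3,1,3} = 2
G(15) = mex{2,1,0,2,0} = 3
G(16) = mex{3,2,1,3,1} = 0
G(17) = mex{0,3,2,0,2} = 1
G(18) = mex{1,0,3,1,3} = 2
G(19) = mex{2,1,0,2,0} = 3
G(20) = mex{3,2,1,3,1} = 0
G(21) = mex{0,3,2,0,2} = 1
G(22) = mex{1,0,3,1,3} = 2
G(23) = mex{2,1,0,2,0} = 3
G(24) = mex{3,2,1,3,1} = 0
G(25) = mex{0,3,2,0,2} = 1
Stack A: G(25) = 1.
Stack B: G(12) = 0.
Combined Grundy value = 1 ⊕ 0 = 1.
A winning move leaves total XOR = 0, i.e. changes one component's Grundy value g to g ⊕ X where X is the current total.
Stack A: need g' = 1⊕1 = 0. Options: 25−1→G=0, 25−2→G=3, 25−3→G=2, 25−5→G=0, 25−7→G=2. Hits: 2.
Stack B: need g' = 0⊕1 = 1. Options: 12−1→G=3, 12−2→G=2, 12−3→G=1, 12−5→G=3, 12−7→G=1. Hits: 2.

4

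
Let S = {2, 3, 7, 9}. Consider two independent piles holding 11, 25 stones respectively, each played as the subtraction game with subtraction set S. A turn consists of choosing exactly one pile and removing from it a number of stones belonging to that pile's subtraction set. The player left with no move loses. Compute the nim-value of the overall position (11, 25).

2

All piles use S = {2, 3, 7, 9}:
n :  0  1  2  3  4  5  6  7  8  9 10 11 12 13 14 15 16 17 18 19 20 21 22 23 24 25
G :  0  0  1  1  2  0  0  1  1  2  2  0  3  1  2  2  0  0  1  1  2  0  0  1  1  2
Pile A: G(11) = 0.
Pile B: G(25) = 2.
Combined Grundy value = 0 ⊕ 2 = 2.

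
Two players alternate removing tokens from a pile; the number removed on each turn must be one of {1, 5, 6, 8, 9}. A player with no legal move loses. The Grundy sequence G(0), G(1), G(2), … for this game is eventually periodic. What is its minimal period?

14

n :  0  1  2  3  4  5  6  7  8  9 10 11 12 13 14 15 16 17 18 19 20 21 22 23 24 25 26 27 28 29
G :  0  1  0  1  0  1  2  3  2  3  2  3  4  5  0  1  0  1  0  1  2  3  2  3  2  3  4  5  0  1
G(n+14) = G(n) holds for n = 0,…,8 (a full window of length max(S) = 9), so the sequence is purely periodic with period 14.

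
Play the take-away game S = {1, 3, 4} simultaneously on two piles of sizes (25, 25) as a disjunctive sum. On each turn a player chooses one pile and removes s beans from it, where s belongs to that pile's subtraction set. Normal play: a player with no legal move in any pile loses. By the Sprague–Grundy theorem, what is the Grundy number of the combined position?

0

All piles use S = {1, 3, 4}:
n :  0  1  2  3  4  5  6  7  8  9 10 11 12 13 14 15 16 17 18 19 20 21 22 23 24 25
G :  0  1  0  1  2  3  2  0  1  0  1  2  3  2  0  1  0  1  2  3  2  0  1  0  1  2
Pile A: G(25) = 2.
Pile B: G(25) = 2.
Combined Grundy value = 2 ⊕ 2 = 0.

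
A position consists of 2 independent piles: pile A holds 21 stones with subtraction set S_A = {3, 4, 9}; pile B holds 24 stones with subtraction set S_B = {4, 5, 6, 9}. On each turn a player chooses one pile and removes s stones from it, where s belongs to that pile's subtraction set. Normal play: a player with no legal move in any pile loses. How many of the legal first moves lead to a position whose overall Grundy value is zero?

2

Pile A, S = {3, 4, 9}:
n :  0  1  2  3  4  5  6  7  8  9 10 11 12 13 14 15 16 17 18 19 20 21
G :  0  0  0  1  1  1  2  0  0  3  1  1  2  0  0  0  1  1  1  2  0  0
G_A(21) = 0.
Pile B, S = {4, 5, 6, 9}:
n :  0  1  2  3  4  5  6  7  8  9 10 11 12 13 14 15 16 17 18 19 20 21 22 23 24
G :  0  0  0  0  1  1  1  1  2  2  2  2  3  0  0  0  0  1  1  1  1  2  2  2  2
G_B(24) = 2.
Combined Grundy value = 0 ⊕ 2 = 2.
A winning move leaves total XOR = 0, i.e. changes one component's Grundy value g to g ⊕ X where X is the current total.
Pile A: need g' = 0⊕2 = 2. Options: 21−3→G=1, 21−4→G=1, 21−9→G=2. Hits: 1.
Pile B: need g' = 2⊕2 = 0. Options: 24−4→G=1, 24−5→G=1, 24−6→G=1, 24−9→G=0. Hits: 1.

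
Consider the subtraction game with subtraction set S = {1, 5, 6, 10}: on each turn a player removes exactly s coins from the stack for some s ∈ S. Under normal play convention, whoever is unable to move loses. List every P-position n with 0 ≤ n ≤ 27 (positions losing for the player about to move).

n :  0  1  2  3  4  5  6  7  8  9 10 11 12 13 14 15 16 17 18 19 20 21 22 23 24 25 26 27
G :  0  1  0  1  0  1  2  3  2  3  2  0  1  0  1  0  1  2  3  2  3  2  0  1  0  1  0  1
P-positions are exactly the n with G(n) = 0.

0, 2, 4, 11, 13, 15, 22, 24, 26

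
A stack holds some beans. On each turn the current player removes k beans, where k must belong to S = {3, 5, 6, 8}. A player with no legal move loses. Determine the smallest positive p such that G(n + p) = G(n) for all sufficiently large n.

11

n :  0  1  2  3  4  5  6  7  8  9 10 11 12 13 14 15 16 17 18 19 20 21 22 23
G :  0  0  0  1  1  1  2  2  2  3  3  0  0  0  1  1  1  2  2  2  3  3  0  0
G(n+11) = G(n) holds for n = 0,…,7 (a full window of length max(S) = 8), so the sequence is purely periodic with period 11.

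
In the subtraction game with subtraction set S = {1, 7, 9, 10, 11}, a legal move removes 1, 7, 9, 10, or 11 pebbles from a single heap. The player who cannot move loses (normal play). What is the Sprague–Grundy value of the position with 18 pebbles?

2

n :  0  1  2  3  4  5  6  7  8  9 10 11 12 13 14 15 16 17 18
G :  0  1  0  1  0  1  0  1  0  1  2  3  2  3  2  3  2  3  2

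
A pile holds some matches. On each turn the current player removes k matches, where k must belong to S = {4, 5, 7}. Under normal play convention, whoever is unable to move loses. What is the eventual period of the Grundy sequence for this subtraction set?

n :  0  1  2  3  4  5  6  7  8  9 10 11 12 13 14 15 16 17 18 19 20 21 22 23
G :  0  0  0  0  1  1  1  1  2  2  2  0  0  0  0  1  1  1  1  2  2  2  0  0
G(n+11) = G(n) holds for n = 0,…,6 (a full window of length max(S) = 7), so the sequence is purely periodic with period 11.

11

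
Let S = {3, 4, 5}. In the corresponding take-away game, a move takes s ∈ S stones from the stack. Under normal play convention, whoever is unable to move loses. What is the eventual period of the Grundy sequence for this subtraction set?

G(0) = 0
G(1) = mex{} = 0
G(2) = mex{} = 0
G(3) = mex{0} = 1
G(4) = mex{0,0} = 1
G(5) = mex{0,0,0} = 1
G(6) = mex{1,0,0} = 2
G(7) = mex{1,1,0} = 2
G(8) = mex{1,1,1} = 0
G(9) = mex{2,1,1} = 0
G(10) = mex{2,2,1} = 0
G(11) = mex{0,2,2} = 1
G(12) = mex{0,0,2} = 1
G(13) = mex{0,0,0} = 1
G(14) = mex{1,0,0} = 2
G(15) = mex{1,1,0} = 2
G(16) = mex{1,1,1} = 0
G(17) = mex{2,1,1} = 0
G(n+8) = G(n) holds for n = 0,…,4 (a full window of length max(S) = 5), so the sequence is purely periodic with period 8.

8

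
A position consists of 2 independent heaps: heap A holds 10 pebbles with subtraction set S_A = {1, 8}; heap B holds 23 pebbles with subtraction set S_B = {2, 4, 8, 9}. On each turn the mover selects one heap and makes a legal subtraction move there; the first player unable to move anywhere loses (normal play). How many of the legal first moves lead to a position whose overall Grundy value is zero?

Heap A, S = {1, 8}:
n :  0  1  2  3  4  5  6  7  8  9 10
G :  0  1  0  1  0  1  0  1  2  0  1
G_A(10) = 1.
Heap B, S = {2, 4, 8, 9}:
n :  0  1  2  3  4  5  6  7  8  9 10 11 12 13 14 15 16 17 18 19 20 21 22 23
G :  0  0  1  1  2  2  0  0  1  1  2  2  0  0  1  1  2  2  0  0  1  1  2  2
G_B(23) = 2.
Combined Grundy value = 1 ⊕ 2 = 3.
A winning move leaves total XOR = 0, i.e. changes one component's Grundy value g to g ⊕ X where X is the current total.
Heap A: need g' = 1⊕3 = 2. Options: 10−1→G=0, 10−8→G=0. Hits: 0.
Heap B: need g' = 2⊕3 = 1. Options: 23−2→G=1, 23−4→G=0, 23−8→G=1, 23−9→G=1. Hits: 3.

3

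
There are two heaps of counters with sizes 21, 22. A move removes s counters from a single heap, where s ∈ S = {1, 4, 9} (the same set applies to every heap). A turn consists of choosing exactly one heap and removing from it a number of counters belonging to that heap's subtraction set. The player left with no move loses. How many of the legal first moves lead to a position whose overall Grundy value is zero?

All heaps use S = {1, 4, 9}:
n :  0  1  2  3  4  5  6  7  8  9 10 11 12 13 14 15 16 17 18 19 20 21 22
G :  0  1  0  1  2  0  1  0  1  2  0  1  0  1  2  0  1  0  1  2  0  1  0
Heap A: G(21) = 1.
Heap B: G(22) = 0.
Combined Grundy value = 1 ⊕ 0 = 1.
A winning move leaves total XOR = 0, i.e. changes one component's Grundy value g to g ⊕ X where X is the current total.
Heap A: need g' = 1⊕1 = 0. Options: 21−1→G=0, 21−4→G=0, 21−9→G=0. Hits: 3.
Heap B: need g' = 0⊕1 = 1. Options: 22−1→G=1, 22−4→G=1, 22−9→G=1. Hits: 3.

6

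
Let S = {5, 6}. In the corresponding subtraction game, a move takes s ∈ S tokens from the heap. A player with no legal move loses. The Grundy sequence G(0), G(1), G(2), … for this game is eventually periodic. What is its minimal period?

11

G(0) = 0
G(1) = mex{} = 0
G(2) = mex{} = 0
G(3) = mex{} = 0
G(4) = mex{} = 0
G(5) = mex{0} = 1
G(6) = mex{0,0} = 1
G(7) = mex{0,0} = 1
G(8) = mex{0,0} = 1
G(9) = mex{0,0} = 1
G(10) = mex{1,0} = 2
G(11) = mex{1,1} = 0
G(12) = mex{1,1} = 0
G(13) = mex{1,1} = 0
G(14) = mex{1,1} = 0
G(15) = mex{2,1} = 0
G(16) = mex{0,2} = 1
G(17) = mex{0,0} = 1
G(18) = mex{0,0} = 1
G(19) = mex{0,0} = 1
G(20) = mex{0,0} = 1
G(21) = mex{1,0} = 2
G(22) = mex{1,1} = 0
G(23) = mex{1,1} = 0
G(n+11) = G(n) holds for n = 0,…,5 (a full window of length max(S) = 6), so the sequence is purely periodic with period 11.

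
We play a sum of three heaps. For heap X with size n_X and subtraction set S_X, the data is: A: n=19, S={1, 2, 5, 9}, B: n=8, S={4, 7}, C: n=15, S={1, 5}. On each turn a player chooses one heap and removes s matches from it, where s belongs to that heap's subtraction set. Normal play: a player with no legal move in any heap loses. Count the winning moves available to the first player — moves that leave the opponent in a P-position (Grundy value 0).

Heap A, S = {1, 2, 5, 9}:
n :  0  1  2  3  4  5  6  7  8  9 10 11 12 13 14 15 16 17 18 19
G :  0  1  2  0  1  2  0  1  2  3  0  1  2  0  1  2  0  1  2  3
G_A(19) = 3.
Heap B, S = {4, 7}:
n : 0 1 2 3 4 5 6 7 8
G : 0 0 0 0 1 1 1 1 2
G_B(8) = 2.
Heap C, S = {1, 5}:
G(0) = 0
G(1) = mex{0} = 1
G(2) = mex{1} = 0
G(3) = mex{0} = 1
G(4) = mex{1} = 0
G(5) = mex{0,0} = 1
G(6) = mex{1,1} = 0
G(7) = mex{0,0} = 1
G(8) = mex{1,1} = 0
G(9) = mex{0,0} = 1
G(10) = mex{1,1} = 0
G(11) = mex{0,0} = 1
G(12) = mex{1,1} = 0
G(13) = mex{0,0} = 1
G(14) = mex{1,1} = 0
G(15) = mex{0,0} = 1
G_C(15) = 1.
Combined Grundy value = 3 ⊕ 2 ⊕ 1 = 0.
A winning move leaves total XOR = 0, i.e. changes one component's Grundy value g to g ⊕ X where X is the current total.
Heap A: target g' = 3⊕0 = 3, but every legal move changes the Grundy value (mex property), so 0 moves.
Heap B: target g' = 2⊕0 = 2, but every legal move changes the Grundy value (mex property), so 0 moves.
Heap C: target g' = 1⊕0 = 1, but every legal move changes the Grundy value (mex property), so 0 moves.

0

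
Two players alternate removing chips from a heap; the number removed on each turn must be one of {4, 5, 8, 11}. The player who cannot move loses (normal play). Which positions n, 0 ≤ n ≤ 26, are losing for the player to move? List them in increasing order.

0, 1, 2, 3, 15, 16, 17, 18

n :  0  1  2  3  4  5  6  7  8  9 10 11 12 13 14 15 16 17 18 19 20 21 22 23 24 25 26
G :  0  0  0  0  1  1  1  1  2  2  2  2  3  3  3  0  0  0  0  1  1  1  1  2  2  2  2
P-positions are exactly the n with G(n) = 0.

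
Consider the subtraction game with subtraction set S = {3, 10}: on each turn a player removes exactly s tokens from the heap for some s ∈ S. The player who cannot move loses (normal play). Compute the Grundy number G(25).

2

n :  0  1  2  3  4  5  6  7  8  9 10 11 12 13 14 15 16 17 18 19 20 21 22 23 24 25
G :  0  0  0  1  1  1  0  0  0  1  1  1  2  0  0  0  1  1  1  0  0  0  1  1  1  2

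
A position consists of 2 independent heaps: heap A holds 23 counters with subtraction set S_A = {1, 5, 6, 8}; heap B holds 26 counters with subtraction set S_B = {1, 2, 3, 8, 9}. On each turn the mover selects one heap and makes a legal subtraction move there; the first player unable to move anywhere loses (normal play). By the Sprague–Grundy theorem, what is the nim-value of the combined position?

3

Heap A, S = {1, 5, 6, 8}:
G(0) = 0
G(1) = mex{0} = 1
G(2) = mex{1} = 0
G(3) = mex{0} = 1
G(4) = mex{1} = 0
G(5) = mex{0,0} = 1
G(6) = mex{1,1,0} = 2
G(7) = mex{2,0,1} = 3
G(8) = mex{3,1,0,0} = 2
G(9) = mex{2,0,1,1} = 3
G(10) = mex{3,1,0,0} = 2
G(11) = mex{2,2,1,1} = 0
G(12) = mex{0,3,2,0} = 1
G(13) = mex{1,2,3,1} = 0
G(14) = mex{0,3,2,2} = 1
G(15) = mex{1,2,3,3} = 0
G(16) = mex{0,0,2,2} = 1
G(17) = mex{1,1,0,3} = 2
G(18) = mex{2,0,1,2} = 3
G(19) = mex{3,1,0,0} = 2
G(20) = mex{2,0,1,1} = 3
G(21) = mex{3,1,0,0} = 2
G(22) = mex{2,2,1,1} = 0
G(23) = mex{0,3,2,0} = 1
G_A(23) = 1.
Heap B, S = {1, 2, 3, 8, 9}:
G(0) = 0
G(1) = mex{0} = 1
G(2) = mex{1,0} = 2
G(3) = mex{2,1,0} = 3
G(4) = mex{3,2,1} = 0
G(5) = mex{0,3,2} = 1
G(6) = mex{1,0,3} = 2
G(7) = mex{2,1,0} = 3
G(8) = mex{3,2,1,0} = 4
G(9) = mex{4,3,2,1,0} = 5
G(10) = mex{5,4,3,2,1} = 0
G(11) = mex{0,5,4,3,2} = 1
G(12) = mex{1,0,5,0,3} = 2
G(13) = mex{2,1,0,1,0} = 3
G(14) = mex{3,2,1,2,1} = 0
G(15) = mex{0,3,2,3,2} = 1
G(16) = mex{1,0,3,4,3} = 2
G(17) = mex{2,1,0,5,4} = 3
G(18) = mex{3,2,1,0,5} = 4
G(19) = mex{4,3,2,1,0} = 5
G(20) = mex{5,4,3,2,1} = 0
G(21) = mex{0,5,4,3,2} = 1
G(22) = mex{1,0,5,0,3} = 2
G(23) = mex{2,1,0,1,0} = 3
G(24) = mex{3,2,1,2,1} = 0
G(25) = mex{0,3,2,3,2} = 1
G(26) = mex{1,0,3,4,3} = 2
G_B(26) = 2.
Combined Grundy value = 1 ⊕ 2 = 3.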